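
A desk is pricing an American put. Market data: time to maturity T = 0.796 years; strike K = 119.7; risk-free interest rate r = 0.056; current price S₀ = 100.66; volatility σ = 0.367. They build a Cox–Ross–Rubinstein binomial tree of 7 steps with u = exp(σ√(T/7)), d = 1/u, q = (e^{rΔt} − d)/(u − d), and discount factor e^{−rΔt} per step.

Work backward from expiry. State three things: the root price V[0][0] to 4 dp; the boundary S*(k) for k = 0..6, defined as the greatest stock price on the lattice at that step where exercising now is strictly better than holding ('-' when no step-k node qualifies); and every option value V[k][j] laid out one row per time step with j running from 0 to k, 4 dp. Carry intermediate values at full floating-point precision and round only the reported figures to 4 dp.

Δt=0.11371  u=1.13174  d=0.88359  q=0.49484  discount=0.99365
step 7 (expiry): payoffs max(K−S,0) = 77.3723 65.4850 50.2592 30.7575 5.7788 0.0000 0.0000 0.0000
step 6: (k=6,j=0): S=47.9040, (K−S)⁺=71.7960, hold=71.0361 ⇒ V=71.7960 exercise | (k=6,j=1): S=61.3574, (K−S)⁺=58.3426, hold=57.5827 ⇒ V=58.3426 exercise | (k=6,j=2): S=78.5890, (K−S)⁺=41.1110, hold=40.3511 ⇒ V=41.1110 exercise | (k=6,j=3): S=100.6600, (K−S)⁺=19.0400, hold=18.2802 ⇒ V=19.0400 exercise | (k=6,j=4): S=128.9294, (K−S)⁺=0.0000, hold=2.9007 ⇒ V=2.9007 continue | (k=6,j=5): S=165.1379, (K−S)⁺=0.0000, hold=0.0000 ⇒ V=0.0000 continue | (k=6,j=6): S=211.5152, (K−S)⁺=0.0000, hold=0.0000 ⇒ V=0.0000 continue  boundary S*=100.6600
step 5: (k=5,j=0): S=54.2150, (K−S)⁺=65.4850, hold=64.7251 ⇒ V=65.4850 exercise | (k=5,j=1): S=69.4408, (K−S)⁺=50.2592, hold=49.4994 ⇒ V=50.2592 exercise | (k=5,j=2): S=88.9425, (K−S)⁺=30.7575, hold=29.9976 ⇒ V=30.7575 exercise | (k=5,j=3): S=113.9212, (K−S)⁺=5.7788, hold=10.9834 ⇒ V=10.9834 continue | (k=5,j=4): S=145.9148, (K−S)⁺=0.0000, hold=1.4560 ⇒ V=1.4560 continue | (k=5,j=5): S=186.8935, (K−S)⁺=0.0000, hold=0.0000 ⇒ V=0.0000 continue  boundary S*=88.9425
step 4: (k=4,j=0): S=61.3574, (K−S)⁺=58.3426, hold=57.5827 ⇒ V=58.3426 exercise | (k=4,j=1): S=78.5890, (K−S)⁺=41.1110, hold=40.3511 ⇒ V=41.1110 exercise | (k=4,j=2): S=100.6600, (K−S)⁺=19.0400, hold=20.8393 ⇒ V=20.8393 continue | (k=4,j=3): S=128.9294, (K−S)⁺=0.0000, hold=6.2290 ⇒ V=6.2290 continue | (k=4,j=4): S=165.1379, (K−S)⁺=0.0000, hold=0.7308 ⇒ V=0.7308 continue  boundary S*=78.5890
step 3: (k=3,j=0): S=69.4408, (K−S)⁺=50.2592, hold=49.4994 ⇒ V=50.2592 exercise | (k=3,j=1): S=88.9425, (K−S)⁺=30.7575, hold=30.8823 ⇒ V=30.8823 continue | (k=3,j=2): S=113.9212, (K−S)⁺=5.7788, hold=13.5231 ⇒ V=13.5231 continue | (k=3,j=3): S=145.9148, (K−S)⁺=0.0000, hold=3.4860 ⇒ V=3.4860 continue  boundary S*=69.4408
step 2: (k=2,j=0): S=78.5890, (K−S)⁺=41.1110, hold=40.4125 ⇒ V=41.1110 exercise | (k=2,j=1): S=100.6600, (K−S)⁺=19.0400, hold=22.1507 ⇒ V=22.1507 continue | (k=2,j=2): S=128.9294, (K−S)⁺=0.0000, hold=8.5020 ⇒ V=8.5020 continue  boundary S*=78.5890
step 1: (k=1,j=0): S=88.9425, (K−S)⁺=30.7575, hold=31.5272 ⇒ V=31.5272 continue | (k=1,j=1): S=113.9212, (K−S)⁺=5.7788, hold=15.2990 ⇒ V=15.2990 continue  boundary S*=-
step 0: (k=0,j=0): S=100.6600, (K−S)⁺=19.0400, hold=23.3476 ⇒ V=23.3476 continue  boundary S*=-

price = 23.3476
boundary = - - 78.5890 69.4408 78.5890 88.9425 100.6600
tree:
23.3476
31.5272 15.2990
41.1110 22.1507 8.5020
50.2592 30.8823 13.5231 3.4860
58.3426 41.1110 20.8393 6.2290 0.7308
65.4850 50.2592 30.7575 10.9834 1.4560 0.0000
71.7960 58.3426 41.1110 19.0400 2.9007 0.0000 0.0000
77.3723 65.4850 50.2592 30.7575 5.7788 0.0000 0.0000 0.0000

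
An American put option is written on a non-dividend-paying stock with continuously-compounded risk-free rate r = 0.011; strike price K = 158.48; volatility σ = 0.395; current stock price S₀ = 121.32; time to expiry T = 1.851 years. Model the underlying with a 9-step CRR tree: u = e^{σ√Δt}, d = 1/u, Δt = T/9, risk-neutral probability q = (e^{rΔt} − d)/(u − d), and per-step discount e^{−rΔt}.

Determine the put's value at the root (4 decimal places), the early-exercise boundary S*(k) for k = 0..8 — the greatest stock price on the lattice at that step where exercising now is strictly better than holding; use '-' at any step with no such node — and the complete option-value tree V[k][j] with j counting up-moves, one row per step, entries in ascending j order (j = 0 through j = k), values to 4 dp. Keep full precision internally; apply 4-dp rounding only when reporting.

params: Δt=0.20567 u=1.19618 d=0.83599 q=0.46162 e^(-rΔt)=0.99774
t_9 payoffs: 134.2832 123.8580 108.9410 87.5972 57.0573 13.3593 0.0000 0.0000 0.0000 0.0000
t_8: node(8,0) S=28.9438 payoff=129.5362 vs cont=129.1781 → 129.5362 [stop]  node(8,1) S=41.4143 payoff=117.0657 vs cont=116.7076 → 117.0657 [stop]  node(8,2) S=59.2576 payoff=99.2224 vs cont=98.8643 → 99.2224 [stop]  node(8,3) S=84.7887 payoff=73.6913 vs cont=73.3331 → 73.6913 [stop]  node(8,4) S=121.3200 payoff=37.1600 vs cont=36.8019 → 37.1600 [stop]  node(8,5) S=173.5908 payoff=0.0000 vs cont=7.1761 → 7.1761 [wait]  node(8,6) S=248.3824 payoff=0.0000 vs cont=0.0000 → 0.0000 [wait]  node(8,7) S=355.3980 payoff=0.0000 vs cont=0.0000 → 0.0000 [wait]  node(8,8) S=508.5213 payoff=0.0000 vs cont=0.0000 → 0.0000 [wait]  ⇒ S*(8)=121.3200
t_7: node(7,0) S=34.6220 payoff=123.8580 vs cont=123.4998 → 123.8580 [stop]  node(7,1) S=49.5390 payoff=108.9410 vs cont=108.5829 → 108.9410 [stop]  node(7,2) S=70.8828 payoff=87.5972 vs cont=87.2390 → 87.5972 [stop]  node(7,3) S=101.4227 payoff=57.0573 vs cont=56.6991 → 57.0573 [stop]  node(7,4) S=145.1207 payoff=13.3593 vs cont=23.2660 → 23.2660 [wait]  node(7,5) S=207.6461 payoff=0.0000 vs cont=3.8547 → 3.8547 [wait]  node(7,6) S=297.1104 payoff=0.0000 vs cont=0.0000 → 0.0000 [wait]  node(7,7) S=425.1205 payoff=0.0000 vs cont=0.0000 → 0.0000 [wait]  ⇒ S*(7)=101.4227
t_6: node(6,0) S=41.4143 payoff=117.0657 vs cont=116.7076 → 117.0657 [stop]  node(6,1) S=59.2576 payoff=99.2224 vs cont=98.8643 → 99.2224 [stop]  node(6,2) S=84.7887 payoff=73.6913 vs cont=73.3331 → 73.6913 [stop]  node(6,3) S=121.3200 payoff=37.1600 vs cont=41.3647 → 41.3647 [wait]  node(6,4) S=173.5908 payoff=0.0000 vs cont=14.2729 → 14.2729 [wait]  node(6,5) S=248.3824 payoff=0.0000 vs cont=2.0706 → 2.0706 [wait]  node(6,6) S=355.3980 payoff=0.0000 vs cont=0.0000 → 0.0000 [wait]  ⇒ S*(6)=84.7887
t_5: node(5,0) S=49.5390 payoff=108.9410 vs cont=108.5829 → 108.9410 [stop]  node(5,1) S=70.8828 payoff=87.5972 vs cont=87.2390 → 87.5972 [stop]  node(5,2) S=101.4227 payoff=57.0573 vs cont=58.6358 → 58.6358 [wait]  node(5,3) S=145.1207 payoff=13.3593 vs cont=28.7933 → 28.7933 [wait]  node(5,4) S=207.6461 payoff=0.0000 vs cont=8.6205 → 8.6205 [wait]  node(5,5) S=297.1104 payoff=0.0000 vs cont=1.1122 → 1.1122 [wait]  ⇒ S*(5)=70.8828
t_4: node(4,0) S=59.2576 payoff=99.2224 vs cont=98.8643 → 99.2224 [stop]  node(4,1) S=84.7887 payoff=73.6913 vs cont=74.0601 → 74.0601 [wait]  node(4,2) S=121.3200 payoff=37.1600 vs cont=44.7584 → 44.7584 [wait]  node(4,3) S=173.5908 payoff=0.0000 vs cont=19.4370 → 19.4370 [wait]  node(4,4) S=248.3824 payoff=0.0000 vs cont=5.1429 → 5.1429 [wait]  ⇒ S*(4)=59.2576
t_3: node(3,0) S=70.8828 payoff=87.5972 vs cont=87.4089 → 87.5972 [stop]  node(3,1) S=101.4227 payoff=57.0573 vs cont=60.3970 → 60.3970 [wait]  node(3,2) S=145.1207 payoff=13.3593 vs cont=32.9947 → 32.9947 [wait]  node(3,3) S=207.6461 payoff=0.0000 vs cont=12.8095 → 12.8095 [wait]  ⇒ S*(3)=70.8828
t_2: node(2,0) S=84.7887 payoff=73.6913 vs cont=74.8713 → 74.8713 [wait]  node(2,1) S=121.3200 payoff=37.1600 vs cont=47.6395 → 47.6395 [wait]  node(2,2) S=173.5908 payoff=0.0000 vs cont=23.6232 → 23.6232 [wait]  ⇒ S*(2)=-
t_1: node(1,0) S=101.4227 payoff=57.0573 vs cont=62.1597 → 62.1597 [wait]  node(1,1) S=145.1207 payoff=13.3593 vs cont=36.4704 → 36.4704 [wait]  ⇒ S*(1)=-
t_0: node(0,0) S=121.3200 payoff=37.1600 vs cont=50.1873 → 50.1873 [wait]  ⇒ S*(0)=-

price = 50.1873
boundary = - - - 70.8828 59.2576 70.8828 84.7887 101.4227 121.3200
tree:
50.1873
62.1597 36.4704
74.8713 47.6395 23.6232
87.5972 60.3970 32.9947 12.8095
99.2224 74.0601 44.7584 19.4370 5.1429
108.9410 87.5972 58.6358 28.7933 8.6205 1.1122
117.0657 99.2224 73.6913 41.3647 14.2729 2.0706 0.0000
123.8580 108.9410 87.5972 57.0573 23.2660 3.8547 0.0000 0.0000
129.5362 117.0657 99.2224 73.6913 37.1600 7.1761 0.0000 0.0000 0.0000
134.2832 123.8580 108.9410 87.5972 57.0573 13.3593 0.0000 0.0000 0.0000 0.0000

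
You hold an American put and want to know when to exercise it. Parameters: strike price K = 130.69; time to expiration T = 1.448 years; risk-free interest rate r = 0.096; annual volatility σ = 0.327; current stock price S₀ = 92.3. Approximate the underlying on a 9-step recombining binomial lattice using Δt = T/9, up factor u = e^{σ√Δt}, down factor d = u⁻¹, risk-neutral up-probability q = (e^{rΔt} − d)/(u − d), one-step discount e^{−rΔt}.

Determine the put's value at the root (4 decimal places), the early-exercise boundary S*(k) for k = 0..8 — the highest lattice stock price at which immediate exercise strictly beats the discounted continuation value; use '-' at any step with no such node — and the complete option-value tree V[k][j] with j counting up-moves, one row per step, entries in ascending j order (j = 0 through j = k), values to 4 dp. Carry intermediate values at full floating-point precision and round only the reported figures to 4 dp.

params: Δt=0.16089 u=1.14015 d=0.87707 q=0.52642 e^(-rΔt)=0.98467
t_9 payoffs: 102.3414 93.8382 82.7845 68.4153 49.7360 25.4538 0.0000 0.0000 0.0000 0.0000
t_8: node(8,0) S=32.3218 payoff=98.3682 vs cont=96.3652 → 98.3682 [stop]  node(8,1) S=42.0167 payoff=88.6733 vs cont=86.6703 → 88.6733 [stop]  node(8,2) S=54.6196 payoff=76.0704 vs cont=74.0674 → 76.0704 [stop]  node(8,3) S=71.0027 payoff=59.6873 vs cont=57.6842 → 59.6873 [stop]  node(8,4) S=92.3000 payoff=38.3900 vs cont=36.3870 → 38.3900 [stop]  node(8,5) S=119.9854 payoff=10.7046 vs cont=11.8696 → 11.8696 [wait]  node(8,6) S=155.9750 payoff=0.0000 vs cont=0.0000 → 0.0000 [wait]  node(8,7) S=202.7596 payoff=0.0000 vs cont=0.0000 → 0.0000 [wait]  node(8,8) S=263.5773 payoff=0.0000 vs cont=0.0000 → 0.0000 [wait]  ⇒ S*(8)=92.3000
t_7: node(7,0) S=36.8518 payoff=93.8382 vs cont=91.8352 → 93.8382 [stop]  node(7,1) S=47.9055 payoff=82.7845 vs cont=80.7815 → 82.7845 [stop]  node(7,2) S=62.2747 payoff=68.4153 vs cont=66.4122 → 68.4153 [stop]  node(7,3) S=80.9540 payoff=49.7360 vs cont=47.7329 → 49.7360 [stop]  node(7,4) S=105.2362 payoff=25.4538 vs cont=24.0547 → 25.4538 [stop]  node(7,5) S=136.8017 payoff=0.0000 vs cont=5.5350 → 5.5350 [wait]  node(7,6) S=177.8354 payoff=0.0000 vs cont=0.0000 → 0.0000 [wait]  node(7,7) S=231.1771 payoff=0.0000 vs cont=0.0000 → 0.0000 [wait]  ⇒ S*(7)=105.2362
t_6: node(6,0) S=42.0167 payoff=88.6733 vs cont=86.6703 → 88.6733 [stop]  node(6,1) S=54.6196 payoff=76.0704 vs cont=74.0674 → 76.0704 [stop]  node(6,2) S=71.0027 payoff=59.6873 vs cont=57.6842 → 59.6873 [stop]  node(6,3) S=92.3000 payoff=38.3900 vs cont=36.3870 → 38.3900 [stop]  node(6,4) S=119.9854 payoff=10.7046 vs cont=14.7387 → 14.7387 [wait]  node(6,5) S=155.9750 payoff=0.0000 vs cont=2.5811 → 2.5811 [wait]  node(6,6) S=202.7596 payoff=0.0000 vs cont=0.0000 → 0.0000 [wait]  ⇒ S*(6)=92.3000
t_5: node(5,0) S=47.9055 payoff=82.7845 vs cont=80.7815 → 82.7845 [stop]  node(5,1) S=62.2747 payoff=68.4153 vs cont=66.4122 → 68.4153 [stop]  node(5,2) S=80.9540 payoff=49.7360 vs cont=47.7329 → 49.7360 [stop]  node(5,3) S=105.2362 payoff=25.4538 vs cont=25.5419 → 25.5419 [wait]  node(5,4) S=136.8017 payoff=0.0000 vs cont=8.2109 → 8.2109 [wait]  node(5,5) S=177.8354 payoff=0.0000 vs cont=1.2036 → 1.2036 [wait]  ⇒ S*(5)=80.9540
t_4: node(4,0) S=54.6196 payoff=76.0704 vs cont=74.0674 → 76.0704 [stop]  node(4,1) S=71.0027 payoff=59.6873 vs cont=57.6842 → 59.6873 [stop]  node(4,2) S=92.3000 payoff=38.3900 vs cont=36.4326 → 38.3900 [stop]  node(4,3) S=119.9854 payoff=10.7046 vs cont=16.1668 → 16.1668 [wait]  node(4,4) S=155.9750 payoff=0.0000 vs cont=4.4528 → 4.4528 [wait]  ⇒ S*(4)=92.3000
t_3: node(3,0) S=62.2747 payoff=68.4153 vs cont=66.4122 → 68.4153 [stop]  node(3,1) S=80.9540 payoff=49.7360 vs cont=47.7329 → 49.7360 [stop]  node(3,2) S=105.2362 payoff=25.4538 vs cont=26.2821 → 26.2821 [wait]  node(3,3) S=136.8017 payoff=0.0000 vs cont=9.8470 → 9.8470 [wait]  ⇒ S*(3)=80.9540
t_2: node(2,0) S=71.0027 payoff=59.6873 vs cont=57.6842 → 59.6873 [stop]  node(2,1) S=92.3000 payoff=38.3900 vs cont=36.8163 → 38.3900 [stop]  node(2,2) S=119.9854 payoff=10.7046 vs cont=17.3601 → 17.3601 [wait]  ⇒ S*(2)=92.3000
t_1: node(1,0) S=80.9540 payoff=49.7360 vs cont=47.7329 → 49.7360 [stop]  node(1,1) S=105.2362 payoff=25.4538 vs cont=26.9007 → 26.9007 [wait]  ⇒ S*(1)=80.9540
t_0: node(0,0) S=92.3000 payoff=38.3900 vs cont=37.1369 → 38.3900 [stop]  ⇒ S*(0)=92.3000

price = 38.3900
boundary = 92.3000 80.9540 92.3000 80.9540 92.3000 80.9540 92.3000 105.2362 92.3000
tree:
38.3900
49.7360 26.9007
59.6873 38.3900 17.3601
68.4153 49.7360 26.2821 9.8470
76.0704 59.6873 38.3900 16.1668 4.4528
82.7845 68.4153 49.7360 25.5419 8.2109 1.2036
88.6733 76.0704 59.6873 38.3900 14.7387 2.5811 0.0000
93.8382 82.7845 68.4153 49.7360 25.4538 5.5350 0.0000 0.0000
98.3682 88.6733 76.0704 59.6873 38.3900 11.8696 0.0000 0.0000 0.0000
102.3414 93.8382 82.7845 68.4153 49.7360 25.4538 0.0000 0.0000 0.0000 0.0000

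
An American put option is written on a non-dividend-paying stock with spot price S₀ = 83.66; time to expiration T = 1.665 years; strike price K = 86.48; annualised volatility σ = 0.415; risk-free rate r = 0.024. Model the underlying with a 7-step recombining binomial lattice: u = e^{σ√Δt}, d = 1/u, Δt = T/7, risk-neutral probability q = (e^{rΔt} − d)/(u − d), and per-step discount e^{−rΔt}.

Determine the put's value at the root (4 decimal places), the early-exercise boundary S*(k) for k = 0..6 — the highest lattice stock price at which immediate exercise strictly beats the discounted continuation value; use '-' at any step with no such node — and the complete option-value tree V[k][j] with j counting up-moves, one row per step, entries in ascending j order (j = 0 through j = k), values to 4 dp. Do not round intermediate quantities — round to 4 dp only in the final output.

Δt=0.23786  u=1.22434  d=0.81677  q=0.46362  discount=0.99431
step 7 (expiry): payoffs max(K−S,0) = 66.1931 56.0700 40.8955 18.1490 0.0000 0.0000 0.0000 0.0000
step 6: (k=6,j=0): S=24.8380, (K−S)⁺=61.6420, hold=61.1498 ⇒ V=61.6420 exercise | (k=6,j=1): S=37.2320, (K−S)⁺=49.2480, hold=48.7557 ⇒ V=49.2480 exercise | (k=6,j=2): S=55.8107, (K−S)⁺=30.6693, hold=30.1771 ⇒ V=30.6693 exercise | (k=6,j=3): S=83.6600, (K−S)⁺=2.8200, hold=9.6794 ⇒ V=9.6794 continue | (k=6,j=4): S=125.4061, (K−S)⁺=0.0000, hold=0.0000 ⇒ V=0.0000 continue | (k=6,j=5): S=187.9833, (K−S)⁺=0.0000, hold=0.0000 ⇒ V=0.0000 continue | (k=6,j=6): S=281.7863, (K−S)⁺=0.0000, hold=0.0000 ⇒ V=0.0000 continue  boundary S*=55.8107
step 5: (k=5,j=0): S=30.4100, (K−S)⁺=56.0700, hold=55.5777 ⇒ V=56.0700 exercise | (k=5,j=1): S=45.5845, (K−S)⁺=40.8955, hold=40.4033 ⇒ V=40.8955 exercise | (k=5,j=2): S=68.3310, (K−S)⁺=18.1490, hold=20.8188 ⇒ V=20.8188 continue | (k=5,j=3): S=102.4279, (K−S)⁺=0.0000, hold=5.1623 ⇒ V=5.1623 continue | (k=5,j=4): S=153.5391, (K−S)⁺=0.0000, hold=0.0000 ⇒ V=0.0000 continue | (k=5,j=5): S=230.1545, (K−S)⁺=0.0000, hold=0.0000 ⇒ V=0.0000 continue  boundary S*=45.5845
step 4: (k=4,j=0): S=37.2320, (K−S)⁺=49.2480, hold=48.7557 ⇒ V=49.2480 exercise | (k=4,j=1): S=55.8107, (K−S)⁺=30.6693, hold=31.4078 ⇒ V=31.4078 continue | (k=4,j=2): S=83.6600, (K−S)⁺=2.8200, hold=13.4830 ⇒ V=13.4830 continue | (k=4,j=3): S=125.4061, (K−S)⁺=0.0000, hold=2.7532 ⇒ V=2.7532 continue | (k=4,j=4): S=187.9833, (K−S)⁺=0.0000, hold=0.0000 ⇒ V=0.0000 continue  boundary S*=37.2320
step 3: (k=3,j=0): S=45.5845, (K−S)⁺=40.8955, hold=40.7437 ⇒ V=40.8955 exercise | (k=3,j=1): S=68.3310, (K−S)⁺=18.1490, hold=22.9660 ⇒ V=22.9660 continue | (k=3,j=2): S=102.4279, (K−S)⁺=0.0000, hold=8.4600 ⇒ V=8.4600 continue | (k=3,j=3): S=153.5391, (K−S)⁺=0.0000, hold=1.4684 ⇒ V=1.4684 continue  boundary S*=45.5845
step 2: (k=2,j=0): S=55.8107, (K−S)⁺=30.6693, hold=32.3976 ⇒ V=32.3976 continue | (k=2,j=1): S=83.6600, (K−S)⁺=2.8200, hold=16.1483 ⇒ V=16.1483 continue | (k=2,j=2): S=125.4061, (K−S)⁺=0.0000, hold=5.1888 ⇒ V=5.1888 continue  boundary S*=-
step 1: (k=1,j=0): S=68.3310, (K−S)⁺=18.1490, hold=24.7226 ⇒ V=24.7226 continue | (k=1,j=1): S=102.4279, (K−S)⁺=0.0000, hold=11.0043 ⇒ V=11.0043 continue  boundary S*=-
step 0: (k=0,j=0): S=83.6600, (K−S)⁺=2.8200, hold=18.2580 ⇒ V=18.2580 continue  boundary S*=-

price = 18.2580
boundary = - - - 45.5845 37.2320 45.5845 55.8107
tree:
18.2580
24.7226 11.0043
32.3976 16.1483 5.1888
40.8955 22.9660 8.4600 1.4684
49.2480 31.4078 13.4830 2.7532 0.0000
56.0700 40.8955 20.8188 5.1623 0.0000 0.0000
61.6420 49.2480 30.6693 9.6794 0.0000 0.0000 0.0000
66.1931 56.0700 40.8955 18.1490 0.0000 0.0000 0.0000 0.0000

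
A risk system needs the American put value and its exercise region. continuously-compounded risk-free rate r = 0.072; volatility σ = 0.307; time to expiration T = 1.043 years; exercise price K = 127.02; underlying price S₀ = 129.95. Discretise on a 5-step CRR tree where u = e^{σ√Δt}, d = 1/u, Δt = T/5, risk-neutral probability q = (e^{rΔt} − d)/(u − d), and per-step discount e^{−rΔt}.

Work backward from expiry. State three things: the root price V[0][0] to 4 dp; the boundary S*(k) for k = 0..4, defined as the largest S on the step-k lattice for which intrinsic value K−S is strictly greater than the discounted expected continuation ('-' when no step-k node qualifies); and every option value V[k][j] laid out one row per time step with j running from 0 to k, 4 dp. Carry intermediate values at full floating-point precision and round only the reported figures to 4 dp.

params: Δt=0.20860 u=1.15052 d=0.86917 q=0.51879 e^(-rΔt)=0.98509
t_5 payoffs: 62.5582 41.6919 14.0712 0.0000 0.0000 0.0000
t_4: node(4,0) S=74.1647 payoff=52.8553 vs cont=50.9618 → 52.8553 [stop]  node(4,1) S=98.1718 payoff=28.8482 vs cont=26.9547 → 28.8482 [stop]  node(4,2) S=129.9500 payoff=0.0000 vs cont=6.6703 → 6.6703 [wait]  node(4,3) S=172.0148 payoff=0.0000 vs cont=0.0000 → 0.0000 [wait]  node(4,4) S=227.6959 payoff=0.0000 vs cont=0.0000 → 0.0000 [wait]  ⇒ S*(4)=98.1718
t_3: node(3,0) S=85.3281 payoff=41.6919 vs cont=39.7984 → 41.6919 [stop]  node(3,1) S=112.9488 payoff=14.0712 vs cont=17.0840 → 17.0840 [wait]  node(3,2) S=149.5103 payoff=0.0000 vs cont=3.1620 → 3.1620 [wait]  node(3,3) S=197.9067 payoff=0.0000 vs cont=0.0000 → 0.0000 [wait]  ⇒ S*(3)=85.3281
t_2: node(2,0) S=98.1718 payoff=28.8482 vs cont=28.4944 → 28.8482 [stop]  node(2,1) S=129.9500 payoff=0.0000 vs cont=9.7144 → 9.7144 [wait]  node(2,2) S=172.0148 payoff=0.0000 vs cont=1.4989 → 1.4989 [wait]  ⇒ S*(2)=98.1718
t_1: node(1,0) S=112.9488 payoff=14.0712 vs cont=18.6397 → 18.6397 [wait]  node(1,1) S=149.5103 payoff=0.0000 vs cont=5.3710 → 5.3710 [wait]  ⇒ S*(1)=-
t_0: node(0,0) S=129.9500 payoff=0.0000 vs cont=11.5808 → 11.5808 [wait]  ⇒ S*(0)=-

price = 11.5808
boundary = - - 98.1718 85.3281 98.1718
tree:
11.5808
18.6397 5.3710
28.8482 9.7144 1.4989
41.6919 17.0840 3.1620 0.0000
52.8553 28.8482 6.6703 0.0000 0.0000
62.5582 41.6919 14.0712 0.0000 0.0000 0.0000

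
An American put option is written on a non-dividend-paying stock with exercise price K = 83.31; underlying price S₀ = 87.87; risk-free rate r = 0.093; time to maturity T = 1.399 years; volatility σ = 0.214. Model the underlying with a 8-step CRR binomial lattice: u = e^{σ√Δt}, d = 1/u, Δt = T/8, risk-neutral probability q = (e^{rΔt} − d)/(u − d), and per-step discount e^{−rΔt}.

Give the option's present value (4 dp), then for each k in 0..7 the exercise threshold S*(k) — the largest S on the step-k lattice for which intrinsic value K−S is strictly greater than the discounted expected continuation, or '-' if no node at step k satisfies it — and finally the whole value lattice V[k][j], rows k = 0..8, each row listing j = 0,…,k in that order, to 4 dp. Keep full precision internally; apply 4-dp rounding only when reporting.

Δt=0.17488, u=1.09362, d=0.91440, q=0.56913, disc=e^(-rΔt)=0.98387
k=8 terminal: V=max(K-S,0) → 40.3644 31.9472 21.8802 9.8400 0.0000 0.0000 0.0000 0.0000 0.0000
k=7: j=0 S=46.9660 intr=36.3440 cont=35.0001 V=36.3440[EX]; j=1 S=56.1713 intr=27.1387 cont=25.7948 V=27.1387[EX]; j=2 S=67.1807 intr=16.1293 cont=14.7853 V=16.1293[EX]; j=3 S=80.3480 intr=2.9620 cont=4.1714 V=4.1714[hold]; j=4 S=96.0961 intr=0.0000 cont=0.0000 V=0.0000[hold]; j=5 S=114.9308 intr=0.0000 cont=0.0000 V=0.0000[hold]; j=6 S=137.4571 intr=0.0000 cont=0.0000 V=0.0000[hold]; j=7 S=164.3984 intr=0.0000 cont=0.0000 V=0.0000[hold]  S*(7)=67.1807
k=6: j=0 S=51.3628 intr=31.9472 cont=30.6032 V=31.9472[EX]; j=1 S=61.4298 intr=21.8802 cont=20.5362 V=21.8802[EX]; j=2 S=73.4700 intr=9.8400 cont=9.1733 V=9.8400[EX]; j=3 S=87.8700 intr=0.0000 cont=1.7683 V=1.7683[hold]; j=4 S=105.0924 intr=0.0000 cont=0.0000 V=0.0000[hold]; j=5 S=125.6903 intr=0.0000 cont=0.0000 V=0.0000[hold]; j=6 S=150.3254 intr=0.0000 cont=0.0000 V=0.0000[hold]  S*(6)=73.4700
k=5: j=0 S=56.1713 intr=27.1387 cont=25.7948 V=27.1387[EX]; j=1 S=67.1807 intr=16.1293 cont=14.7853 V=16.1293[EX]; j=2 S=80.3480 intr=2.9620 cont=5.1615 V=5.1615[hold]; j=3 S=96.0961 intr=0.0000 cont=0.7496 V=0.7496[hold]; j=4 S=114.9308 intr=0.0000 cont=0.0000 V=0.0000[hold]; j=5 S=137.4571 intr=0.0000 cont=0.0000 V=0.0000[hold]  S*(5)=67.1807
k=4: j=0 S=61.4298 intr=21.8802 cont=20.5362 V=21.8802[EX]; j=1 S=73.4700 intr=9.8400 cont=9.7277 V=9.8400[EX]; j=2 S=87.8700 intr=0.0000 cont=2.6078 V=2.6078[hold]; j=3 S=105.0924 intr=0.0000 cont=0.3178 V=0.3178[hold]; j=4 S=125.6903 intr=0.0000 cont=0.0000 V=0.0000[hold]  S*(4)=73.4700
k=3: j=0 S=67.1807 intr=16.1293 cont=14.7853 V=16.1293[EX]; j=1 S=80.3480 intr=2.9620 cont=5.6316 V=5.6316[hold]; j=2 S=96.0961 intr=0.0000 cont=1.2835 V=1.2835[hold]; j=3 S=114.9308 intr=0.0000 cont=0.1347 V=0.1347[hold]  S*(3)=67.1807
k=2: j=0 S=73.4700 intr=9.8400 cont=9.9909 V=9.9909[hold]; j=1 S=87.8700 intr=0.0000 cont=3.1060 V=3.1060[hold]; j=2 S=105.0924 intr=0.0000 cont=0.6195 V=0.6195[hold]  S*(2)=-
k=1: j=0 S=80.3480 intr=2.9620 cont=5.9746 V=5.9746[hold]; j=1 S=96.0961 intr=0.0000 cont=1.6636 V=1.6636[hold]  S*(1)=-
k=0: j=0 S=87.8700 intr=0.0000 cont=3.4643 V=3.4643[hold]  S*(0)=-

price = 3.4643
boundary = - - - 67.1807 73.4700 67.1807 73.4700 67.1807
tree:
3.4643
5.9746 1.6636
9.9909 3.1060 0.6195
16.1293 5.6316 1.2835 0.1347
21.8802 9.8400 2.6078 0.3178 0.0000
27.1387 16.1293 5.1615 0.7496 0.0000 0.0000
31.9472 21.8802 9.8400 1.7683 0.0000 0.0000 0.0000
36.3440 27.1387 16.1293 4.1714 0.0000 0.0000 0.0000 0.0000
40.3644 31.9472 21.8802 9.8400 0.0000 0.0000 0.0000 0.0000 0.0000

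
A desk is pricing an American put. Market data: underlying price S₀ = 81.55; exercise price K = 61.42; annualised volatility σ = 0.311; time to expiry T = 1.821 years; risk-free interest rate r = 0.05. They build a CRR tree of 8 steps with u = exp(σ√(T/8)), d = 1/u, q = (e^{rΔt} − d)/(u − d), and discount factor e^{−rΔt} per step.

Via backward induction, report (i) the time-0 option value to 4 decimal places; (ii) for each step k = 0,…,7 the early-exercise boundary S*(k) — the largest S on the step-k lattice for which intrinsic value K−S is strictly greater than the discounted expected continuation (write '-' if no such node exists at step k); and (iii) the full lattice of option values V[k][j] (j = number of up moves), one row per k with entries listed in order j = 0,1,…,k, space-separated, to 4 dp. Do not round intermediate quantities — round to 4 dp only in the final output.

price = 2.9277
boundary = - - - - 45.0469 38.8351 45.0469 52.2522
tree:
2.9277
4.7073 1.2250
7.3791 2.1579 0.3253
11.2105 3.7377 0.6362 0.0236
16.3731 6.3326 1.2425 0.0478 0.0000
22.5849 10.4097 2.4230 0.0970 0.0000 0.0000
27.9401 16.3731 4.7173 0.1968 0.0000 0.0000 0.0000
32.5568 22.5849 9.1678 0.3993 0.0000 0.0000 0.0000 0.0000
36.5369 27.9401 16.3731 0.8100 0.0000 0.0000 0.0000 0.0000 0.0000

Δt=0.22762  u=1.15995  d=0.86210  q=0.50140  discount=0.98868
step 8 (expiry): payoffs max(K−S,0) = 36.5369 27.9401 16.3731 0.8100 0.0000 0.0000 0.0000 0.0000 0.0000
step 7: (k=7,j=0): S=28.8632, (K−S)⁺=32.5568, hold=31.8617 ⇒ V=32.5568 exercise | (k=7,j=1): S=38.8351, (K−S)⁺=22.5849, hold=21.8898 ⇒ V=22.5849 exercise | (k=7,j=2): S=52.2522, (K−S)⁺=9.1678, hold=8.4728 ⇒ V=9.1678 exercise | (k=7,j=3): S=70.3047, (K−S)⁺=0.0000, hold=0.3993 ⇒ V=0.3993 continue | (k=7,j=4): S=94.5941, (K−S)⁺=0.0000, hold=0.0000 ⇒ V=0.0000 continue | (k=7,j=5): S=127.2751, (K−S)⁺=0.0000, hold=0.0000 ⇒ V=0.0000 continue | (k=7,j=6): S=171.2471, (K−S)⁺=0.0000, hold=0.0000 ⇒ V=0.0000 continue | (k=7,j=7): S=230.4109, (K−S)⁺=0.0000, hold=0.0000 ⇒ V=0.0000 continue  boundary S*=52.2522
step 6: (k=6,j=0): S=33.4799, (K−S)⁺=27.9401, hold=27.2450 ⇒ V=27.9401 exercise | (k=6,j=1): S=45.0469, (K−S)⁺=16.3731, hold=15.6781 ⇒ V=16.3731 exercise | (k=6,j=2): S=60.6100, (K−S)⁺=0.8100, hold=4.7173 ⇒ V=4.7173 continue | (k=6,j=3): S=81.5500, (K−S)⁺=0.0000, hold=0.1968 ⇒ V=0.1968 continue | (k=6,j=4): S=109.7245, (K−S)⁺=0.0000, hold=0.0000 ⇒ V=0.0000 continue | (k=6,j=5): S=147.6330, (K−S)⁺=0.0000, hold=0.0000 ⇒ V=0.0000 continue | (k=6,j=6): S=198.6384, (K−S)⁺=0.0000, hold=0.0000 ⇒ V=0.0000 continue  boundary S*=45.0469
step 5: (k=5,j=0): S=38.8351, (K−S)⁺=22.5849, hold=21.8898 ⇒ V=22.5849 exercise | (k=5,j=1): S=52.2522, (K−S)⁺=9.1678, hold=10.4097 ⇒ V=10.4097 continue | (k=5,j=2): S=70.3047, (K−S)⁺=0.0000, hold=2.4230 ⇒ V=2.4230 continue | (k=5,j=3): S=94.5941, (K−S)⁺=0.0000, hold=0.0970 ⇒ V=0.0970 continue | (k=5,j=4): S=127.2751, (K−S)⁺=0.0000, hold=0.0000 ⇒ V=0.0000 continue | (k=5,j=5): S=171.2471, (K−S)⁺=0.0000, hold=0.0000 ⇒ V=0.0000 continue  boundary S*=38.8351
step 4: (k=4,j=0): S=45.0469, (K−S)⁺=16.3731, hold=16.2937 ⇒ V=16.3731 exercise | (k=4,j=1): S=60.6100, (K−S)⁺=0.8100, hold=6.3326 ⇒ V=6.3326 continue | (k=4,j=2): S=81.5500, (K−S)⁺=0.0000, hold=1.2425 ⇒ V=1.2425 continue | (k=4,j=3): S=109.7245, (K−S)⁺=0.0000, hold=0.0478 ⇒ V=0.0478 continue | (k=4,j=4): S=147.6330, (K−S)⁺=0.0000, hold=0.0000 ⇒ V=0.0000 continue  boundary S*=45.0469
step 3: (k=3,j=0): S=52.2522, (K−S)⁺=9.1678, hold=11.2105 ⇒ V=11.2105 continue | (k=3,j=1): S=70.3047, (K−S)⁺=0.0000, hold=3.7377 ⇒ V=3.7377 continue | (k=3,j=2): S=94.5941, (K−S)⁺=0.0000, hold=0.6362 ⇒ V=0.6362 continue | (k=3,j=3): S=127.2751, (K−S)⁺=0.0000, hold=0.0236 ⇒ V=0.0236 continue  boundary S*=-
step 2: (k=2,j=0): S=60.6100, (K−S)⁺=0.8100, hold=7.3791 ⇒ V=7.3791 continue | (k=2,j=1): S=81.5500, (K−S)⁺=0.0000, hold=2.1579 ⇒ V=2.1579 continue | (k=2,j=2): S=109.7245, (K−S)⁺=0.0000, hold=0.3253 ⇒ V=0.3253 continue  boundary S*=-
step 1: (k=1,j=0): S=70.3047, (K−S)⁺=0.0000, hold=4.7073 ⇒ V=4.7073 continue | (k=1,j=1): S=94.5941, (K−S)⁺=0.0000, hold=1.2250 ⇒ V=1.2250 continue  boundary S*=-
step 0: (k=0,j=0): S=81.5500, (K−S)⁺=0.0000, hold=2.9277 ⇒ V=2.9277 continue  boundary S*=-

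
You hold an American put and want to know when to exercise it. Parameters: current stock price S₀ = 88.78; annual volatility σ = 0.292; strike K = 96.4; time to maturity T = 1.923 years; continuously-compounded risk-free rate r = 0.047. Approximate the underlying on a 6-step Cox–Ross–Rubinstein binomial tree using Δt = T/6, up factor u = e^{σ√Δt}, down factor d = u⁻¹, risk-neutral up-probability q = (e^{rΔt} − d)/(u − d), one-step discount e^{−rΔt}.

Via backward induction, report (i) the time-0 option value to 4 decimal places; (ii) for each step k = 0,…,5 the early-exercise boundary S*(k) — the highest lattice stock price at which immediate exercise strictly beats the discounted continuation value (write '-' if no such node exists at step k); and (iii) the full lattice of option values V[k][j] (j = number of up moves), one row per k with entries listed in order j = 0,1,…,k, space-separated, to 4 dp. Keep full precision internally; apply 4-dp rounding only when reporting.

price = 15.5559
boundary = - - 63.7866 54.0675 63.7866 75.2527
tree:
15.5559
22.9377 8.7727
32.6134 14.1234 3.7807
42.3325 21.9675 6.8431 0.8862
50.5706 32.6134 12.1709 1.8156 0.0000
57.5536 42.3325 21.1473 3.7195 0.0000 0.0000
63.4726 50.5706 32.6134 7.6200 0.0000 0.0000 0.0000

Δt=0.32050  u=1.17976  d=0.84763  q=0.50446  discount=0.98505
step 6 (expiry): payoffs max(K−S,0) = 63.4726 50.5706 32.6134 7.6200 0.0000 0.0000 0.0000
step 5: (k=5,j=0): S=38.8464, (K−S)⁺=57.5536, hold=56.1123 ⇒ V=57.5536 exercise | (k=5,j=1): S=54.0675, (K−S)⁺=42.3325, hold=40.8912 ⇒ V=42.3325 exercise | (k=5,j=2): S=75.2527, (K−S)⁺=21.1473, hold=19.7060 ⇒ V=21.1473 exercise | (k=5,j=3): S=104.7389, (K−S)⁺=0.0000, hold=3.7195 ⇒ V=3.7195 continue | (k=5,j=4): S=145.7786, (K−S)⁺=0.0000, hold=0.0000 ⇒ V=0.0000 continue | (k=5,j=5): S=202.8988, (K−S)⁺=0.0000, hold=0.0000 ⇒ V=0.0000 continue  boundary S*=75.2527
step 4: (k=4,j=0): S=45.8294, (K−S)⁺=50.5706, hold=49.1294 ⇒ V=50.5706 exercise | (k=4,j=1): S=63.7866, (K−S)⁺=32.6134, hold=31.1722 ⇒ V=32.6134 exercise | (k=4,j=2): S=88.7800, (K−S)⁺=7.6200, hold=12.1709 ⇒ V=12.1709 continue | (k=4,j=3): S=123.5665, (K−S)⁺=0.0000, hold=1.8156 ⇒ V=1.8156 continue | (k=4,j=4): S=171.9834, (K−S)⁺=0.0000, hold=0.0000 ⇒ V=0.0000 continue  boundary S*=63.7866
step 3: (k=3,j=0): S=54.0675, (K−S)⁺=42.3325, hold=40.8912 ⇒ V=42.3325 exercise | (k=3,j=1): S=75.2527, (K−S)⁺=21.1473, hold=21.9675 ⇒ V=21.9675 continue | (k=3,j=2): S=104.7389, (K−S)⁺=0.0000, hold=6.8431 ⇒ V=6.8431 continue | (k=3,j=3): S=145.7786, (K−S)⁺=0.0000, hold=0.8862 ⇒ V=0.8862 continue  boundary S*=54.0675
step 2: (k=2,j=0): S=63.7866, (K−S)⁺=32.6134, hold=31.5797 ⇒ V=32.6134 exercise | (k=2,j=1): S=88.7800, (K−S)⁺=7.6200, hold=14.1234 ⇒ V=14.1234 continue | (k=2,j=2): S=123.5665, (K−S)⁺=0.0000, hold=3.7807 ⇒ V=3.7807 continue  boundary S*=63.7866
step 1: (k=1,j=0): S=75.2527, (K−S)⁺=21.1473, hold=22.9377 ⇒ V=22.9377 continue | (k=1,j=1): S=104.7389, (K−S)⁺=0.0000, hold=8.7727 ⇒ V=8.7727 continue  boundary S*=-
step 0: (k=0,j=0): S=88.7800, (K−S)⁺=7.6200, hold=15.5559 ⇒ V=15.5559 continue  boundary S*=-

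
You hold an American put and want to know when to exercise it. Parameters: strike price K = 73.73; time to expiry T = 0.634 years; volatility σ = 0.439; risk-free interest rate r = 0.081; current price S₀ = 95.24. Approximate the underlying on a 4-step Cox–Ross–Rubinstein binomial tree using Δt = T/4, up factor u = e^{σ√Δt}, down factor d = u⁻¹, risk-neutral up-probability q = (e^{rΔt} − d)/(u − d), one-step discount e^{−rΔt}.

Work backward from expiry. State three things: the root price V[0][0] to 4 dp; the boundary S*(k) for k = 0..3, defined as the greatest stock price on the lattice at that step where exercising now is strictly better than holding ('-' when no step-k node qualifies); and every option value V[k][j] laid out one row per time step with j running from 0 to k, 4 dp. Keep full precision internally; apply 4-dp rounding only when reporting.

price = 3.3783
boundary = - - - 56.3778
tree:
3.3783
5.9493 0.8248
10.2863 1.6486 0.0000
17.3522 3.2949 0.0000 0.0000
26.3926 6.5853 0.0000 0.0000 0.0000

Δt=0.15850, u=1.19098, d=0.83965, q=0.49320, disc=e^(-rΔt)=0.98724
k=4 terminal: V=max(K-S,0) → 26.3926 6.5853 0.0000 0.0000 0.0000
k=3: j=0 S=56.3778 intr=17.3522 cont=16.4117 V=17.3522[EX]; j=1 S=79.9679 intr=0.0000 cont=3.2949 V=3.2949[hold]; j=2 S=113.4288 intr=0.0000 cont=0.0000 V=0.0000[hold]; j=3 S=160.8906 intr=0.0000 cont=0.0000 V=0.0000[hold]  S*(3)=56.3778
k=2: j=0 S=67.1447 intr=6.5853 cont=10.2863 V=10.2863[hold]; j=1 S=95.2400 intr=0.0000 cont=1.6486 V=1.6486[hold]; j=2 S=135.0912 intr=0.0000 cont=0.0000 V=0.0000[hold]  S*(2)=-
k=1: j=0 S=79.9679 intr=0.0000 cont=5.9493 V=5.9493[hold]; j=1 S=113.4288 intr=0.0000 cont=0.8248 V=0.8248[hold]  S*(1)=-
k=0: j=0 S=95.2400 intr=0.0000 cont=3.3783 V=3.3783[hold]  S*(0)=-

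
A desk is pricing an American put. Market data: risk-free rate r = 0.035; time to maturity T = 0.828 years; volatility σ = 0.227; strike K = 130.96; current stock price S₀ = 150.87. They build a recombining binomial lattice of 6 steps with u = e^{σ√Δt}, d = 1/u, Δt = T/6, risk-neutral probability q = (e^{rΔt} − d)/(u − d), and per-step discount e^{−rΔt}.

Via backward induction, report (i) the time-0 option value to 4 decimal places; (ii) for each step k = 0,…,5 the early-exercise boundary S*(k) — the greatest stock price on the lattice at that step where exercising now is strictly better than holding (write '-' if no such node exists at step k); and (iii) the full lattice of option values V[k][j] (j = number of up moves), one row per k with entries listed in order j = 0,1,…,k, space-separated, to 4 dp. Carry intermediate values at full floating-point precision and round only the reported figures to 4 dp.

Δt=0.13800, u=1.08798, d=0.91913, q=0.50760, disc=e^(-rΔt)=0.99518
k=6 terminal: V=max(K-S,0) → 39.9965 23.2856 3.5048 0.0000 0.0000 0.0000 0.0000
k=5: j=0 S=98.9668 intr=31.9932 cont=31.3622 V=31.9932[EX]; j=1 S=117.1480 intr=13.8120 cont=13.1810 V=13.8120[EX]; j=2 S=138.6693 intr=0.0000 cont=1.7174 V=1.7174[hold]; j=3 S=164.1442 intr=0.0000 cont=0.0000 V=0.0000[hold]; j=4 S=194.2991 intr=0.0000 cont=0.0000 V=0.0000[hold]; j=5 S=229.9938 intr=0.0000 cont=0.0000 V=0.0000[hold]  S*(5)=117.1480
k=4: j=0 S=107.6744 intr=23.2856 cont=22.6546 V=23.2856[EX]; j=1 S=127.4552 intr=3.5048 cont=7.6358 V=7.6358[hold]; j=2 S=150.8700 intr=0.0000 cont=0.8416 V=0.8416[hold]; j=3 S=178.5863 intr=0.0000 cont=0.0000 V=0.0000[hold]; j=4 S=211.3944 intr=0.0000 cont=0.0000 V=0.0000[hold]  S*(4)=107.6744
k=3: j=0 S=117.1480 intr=13.8120 cont=15.2678 V=15.2678[hold]; j=1 S=138.6693 intr=0.0000 cont=4.1668 V=4.1668[hold]; j=2 S=164.1442 intr=0.0000 cont=0.4124 V=0.4124[hold]; j=3 S=194.2991 intr=0.0000 cont=0.0000 V=0.0000[hold]  S*(3)=-
k=2: j=0 S=127.4552 intr=3.5048 cont=9.5865 V=9.5865[hold]; j=1 S=150.8700 intr=0.0000 cont=2.2502 V=2.2502[hold]; j=2 S=178.5863 intr=0.0000 cont=0.2021 V=0.2021[hold]  S*(2)=-
k=1: j=0 S=138.6693 intr=0.0000 cont=5.8343 V=5.8343[hold]; j=1 S=164.1442 intr=0.0000 cont=1.2047 V=1.2047[hold]  S*(1)=-
k=0: j=0 S=150.8700 intr=0.0000 cont=3.4675 V=3.4675[hold]  S*(0)=-

price = 3.4675
boundary = - - - - 107.6744 117.1480
tree:
3.4675
5.8343 1.2047
9.5865 2.2502 0.2021
15.2678 4.1668 0.4124 0.0000
23.2856 7.6358 0.8416 0.0000 0.0000
31.9932 13.8120 1.7174 0.0000 0.0000 0.0000
39.9965 23.2856 3.5048 0.0000 0.0000 0.0000 0.0000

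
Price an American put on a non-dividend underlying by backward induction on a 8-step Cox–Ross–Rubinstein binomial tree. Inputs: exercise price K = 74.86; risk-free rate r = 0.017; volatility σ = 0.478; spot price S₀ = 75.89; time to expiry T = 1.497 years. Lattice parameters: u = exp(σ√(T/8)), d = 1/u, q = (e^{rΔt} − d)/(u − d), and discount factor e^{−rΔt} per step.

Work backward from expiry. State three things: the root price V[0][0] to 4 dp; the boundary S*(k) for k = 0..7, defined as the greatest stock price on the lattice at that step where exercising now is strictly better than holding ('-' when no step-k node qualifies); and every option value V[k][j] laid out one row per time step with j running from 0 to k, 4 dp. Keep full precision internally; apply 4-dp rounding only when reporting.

Δt=0.18713  u=1.22970  d=0.81320  q=0.45614  discount=0.99682
step 8 (expiry): payoffs max(K−S,0) = 60.3462 52.9126 41.6718 24.6739 0.0000 0.0000 0.0000 0.0000 0.0000
step 7: (k=7,j=0): S=17.8477, (K−S)⁺=57.0123, hold=56.7746 ⇒ V=57.0123 exercise | (k=7,j=1): S=26.9887, (K−S)⁺=47.8713, hold=47.6335 ⇒ V=47.8713 exercise | (k=7,j=2): S=40.8116, (K−S)⁺=34.0484, hold=33.8107 ⇒ V=34.0484 exercise | (k=7,j=3): S=61.7141, (K−S)⁺=13.1459, hold=13.3765 ⇒ V=13.3765 continue | (k=7,j=4): S=93.3222, (K−S)⁺=0.0000, hold=0.0000 ⇒ V=0.0000 continue | (k=7,j=5): S=141.1191, (K−S)⁺=0.0000, hold=0.0000 ⇒ V=0.0000 continue | (k=7,j=6): S=213.3961, (K−S)⁺=0.0000, hold=0.0000 ⇒ V=0.0000 continue | (k=7,j=7): S=322.6912, (K−S)⁺=0.0000, hold=0.0000 ⇒ V=0.0000 continue  boundary S*=40.8116
step 6: (k=6,j=0): S=21.9474, (K−S)⁺=52.9126, hold=52.6749 ⇒ V=52.9126 exercise | (k=6,j=1): S=33.1882, (K−S)⁺=41.6718, hold=41.4341 ⇒ V=41.6718 exercise | (k=6,j=2): S=50.1861, (K−S)⁺=24.6739, hold=24.5409 ⇒ V=24.6739 exercise | (k=6,j=3): S=75.8900, (K−S)⁺=0.0000, hold=7.2518 ⇒ V=7.2518 continue | (k=6,j=4): S=114.7586, (K−S)⁺=0.0000, hold=0.0000 ⇒ V=0.0000 continue | (k=6,j=5): S=173.5346, (K−S)⁺=0.0000, hold=0.0000 ⇒ V=0.0000 continue | (k=6,j=6): S=262.4139, (K−S)⁺=0.0000, hold=0.0000 ⇒ V=0.0000 continue  boundary S*=50.1861
step 5: (k=5,j=0): S=26.9887, (K−S)⁺=47.8713, hold=47.6335 ⇒ V=47.8713 exercise | (k=5,j=1): S=40.8116, (K−S)⁺=34.0484, hold=33.8107 ⇒ V=34.0484 exercise | (k=5,j=2): S=61.7141, (K−S)⁺=13.1459, hold=16.6738 ⇒ V=16.6738 continue | (k=5,j=3): S=93.3222, (K−S)⁺=0.0000, hold=3.9315 ⇒ V=3.9315 continue | (k=5,j=4): S=141.1191, (K−S)⁺=0.0000, hold=0.0000 ⇒ V=0.0000 continue | (k=5,j=5): S=213.3961, (K−S)⁺=0.0000, hold=0.0000 ⇒ V=0.0000 continue  boundary S*=40.8116
step 4: (k=4,j=0): S=33.1882, (K−S)⁺=41.6718, hold=41.4341 ⇒ V=41.6718 exercise | (k=4,j=1): S=50.1861, (K−S)⁺=24.6739, hold=26.0402 ⇒ V=26.0402 continue | (k=4,j=2): S=75.8900, (K−S)⁺=0.0000, hold=10.8270 ⇒ V=10.8270 continue | (k=4,j=3): S=114.7586, (K−S)⁺=0.0000, hold=2.1314 ⇒ V=2.1314 continue | (k=4,j=4): S=173.5346, (K−S)⁺=0.0000, hold=0.0000 ⇒ V=0.0000 continue  boundary S*=33.1882
step 3: (k=3,j=0): S=40.8116, (K−S)⁺=34.0484, hold=34.4319 ⇒ V=34.4319 continue | (k=3,j=1): S=61.7141, (K−S)⁺=13.1459, hold=19.0402 ⇒ V=19.0402 continue | (k=3,j=2): S=93.3222, (K−S)⁺=0.0000, hold=6.8388 ⇒ V=6.8388 continue | (k=3,j=3): S=141.1191, (K−S)⁺=0.0000, hold=1.1555 ⇒ V=1.1555 continue  boundary S*=-
step 2: (k=2,j=0): S=50.1861, (K−S)⁺=24.6739, hold=27.3241 ⇒ V=27.3241 continue | (k=2,j=1): S=75.8900, (K−S)⁺=0.0000, hold=13.4319 ⇒ V=13.4319 continue | (k=2,j=2): S=114.7586, (K−S)⁺=0.0000, hold=4.2329 ⇒ V=4.2329 continue  boundary S*=-
step 1: (k=1,j=0): S=61.7141, (K−S)⁺=13.1459, hold=20.9206 ⇒ V=20.9206 continue | (k=1,j=1): S=93.3222, (K−S)⁺=0.0000, hold=9.2065 ⇒ V=9.2065 continue  boundary S*=-
step 0: (k=0,j=0): S=75.8900, (K−S)⁺=0.0000, hold=15.5279 ⇒ V=15.5279 continue  boundary S*=-

price = 15.5279
boundary = - - - - 33.1882 40.8116 50.1861 40.8116
tree:
15.5279
20.9206 9.2065
27.3241 13.4319 4.2329
34.4319 19.0402 6.8388 1.1555
41.6718 26.0402 10.8270 2.1314 0.0000
47.8713 34.0484 16.6738 3.9315 0.0000 0.0000
52.9126 41.6718 24.6739 7.2518 0.0000 0.0000 0.0000
57.0123 47.8713 34.0484 13.3765 0.0000 0.0000 0.0000 0.0000
60.3462 52.9126 41.6718 24.6739 0.0000 0.0000 0.0000 0.0000 0.0000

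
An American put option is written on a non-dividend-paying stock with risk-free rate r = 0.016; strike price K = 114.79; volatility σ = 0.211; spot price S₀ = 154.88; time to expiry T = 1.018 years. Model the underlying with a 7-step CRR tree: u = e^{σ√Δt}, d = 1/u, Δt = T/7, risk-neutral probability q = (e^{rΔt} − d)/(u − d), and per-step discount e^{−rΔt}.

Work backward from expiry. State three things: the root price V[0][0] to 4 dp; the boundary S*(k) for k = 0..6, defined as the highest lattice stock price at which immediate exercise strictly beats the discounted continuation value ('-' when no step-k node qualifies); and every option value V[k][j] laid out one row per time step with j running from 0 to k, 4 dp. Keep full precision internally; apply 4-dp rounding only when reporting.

price = 0.8636
boundary = - - - - - - 95.5701
tree:
0.8636
1.5313 0.1848
2.6773 0.3663 0.0000
4.5973 0.7261 0.0000 0.0000
7.7058 1.4394 0.0000 0.0000 0.0000
12.4855 2.8533 0.0000 0.0000 0.0000 0.0000
19.2199 5.6561 0.0000 0.0000 0.0000 0.0000 0.0000
26.6087 11.2120 0.0000 0.0000 0.0000 0.0000 0.0000 0.0000

params: Δt=0.14543 u=1.08379 d=0.92269 q=0.49435 e^(-rΔt)=0.99768
t_7 payoffs: 26.6087 11.2120 0.0000 0.0000 0.0000 0.0000 0.0000 0.0000
t_6: node(6,0) S=95.5701 payoff=19.2199 vs cont=18.9531 → 19.2199 [stop]  node(6,1) S=112.2569 payoff=2.5331 vs cont=5.6561 → 5.6561 [wait]  node(6,2) S=131.8573 payoff=0.0000 vs cont=0.0000 → 0.0000 [wait]  node(6,3) S=154.8800 payoff=0.0000 vs cont=0.0000 → 0.0000 [wait]  node(6,4) S=181.9225 payoff=0.0000 vs cont=0.0000 → 0.0000 [wait]  node(6,5) S=213.6867 payoff=0.0000 vs cont=0.0000 → 0.0000 [wait]  node(6,6) S=250.9970 payoff=0.0000 vs cont=0.0000 → 0.0000 [wait]  ⇒ S*(6)=95.5701
t_5: node(5,0) S=103.5780 payoff=11.2120 vs cont=12.4855 → 12.4855 [wait]  node(5,1) S=121.6631 payoff=0.0000 vs cont=2.8533 → 2.8533 [wait]  node(5,2) S=142.9058 payoff=0.0000 vs cont=0.0000 → 0.0000 [wait]  node(5,3) S=167.8575 payoff=0.0000 vs cont=0.0000 → 0.0000 [wait]  node(5,4) S=197.1660 payoff=0.0000 vs cont=0.0000 → 0.0000 [wait]  node(5,5) S=231.5917 payoff=0.0000 vs cont=0.0000 → 0.0000 [wait]  ⇒ S*(5)=-
t_4: node(4,0) S=112.2569 payoff=2.5331 vs cont=7.7058 → 7.7058 [wait]  node(4,1) S=131.8573 payoff=0.0000 vs cont=1.4394 → 1.4394 [wait]  node(4,2) S=154.8800 payoff=0.0000 vs cont=0.0000 → 0.0000 [wait]  node(4,3) S=181.9225 payoff=0.0000 vs cont=0.0000 → 0.0000 [wait]  node(4,4) S=213.6867 payoff=0.0000 vs cont=0.0000 → 0.0000 [wait]  ⇒ S*(4)=-
t_3: node(3,0) S=121.6631 payoff=0.0000 vs cont=4.5973 → 4.5973 [wait]  node(3,1) S=142.9058 payoff=0.0000 vs cont=0.7261 → 0.7261 [wait]  node(3,2) S=167.8575 payoff=0.0000 vs cont=0.0000 → 0.0000 [wait]  node(3,3) S=197.1660 payoff=0.0000 vs cont=0.0000 → 0.0000 [wait]  ⇒ S*(3)=-
t_2: node(2,0) S=131.8573 payoff=0.0000 vs cont=2.6773 → 2.6773 [wait]  node(2,1) S=154.8800 payoff=0.0000 vs cont=0.3663 → 0.3663 [wait]  node(2,2) S=181.9225 payoff=0.0000 vs cont=0.0000 → 0.0000 [wait]  ⇒ S*(2)=-
t_1: node(1,0) S=142.9058 payoff=0.0000 vs cont=1.5313 → 1.5313 [wait]  node(1,1) S=167.8575 payoff=0.0000 vs cont=0.1848 → 0.1848 [wait]  ⇒ S*(1)=-
t_0: node(0,0) S=154.8800 payoff=0.0000 vs cont=0.8636 → 0.8636 [wait]  ⇒ S*(0)=-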